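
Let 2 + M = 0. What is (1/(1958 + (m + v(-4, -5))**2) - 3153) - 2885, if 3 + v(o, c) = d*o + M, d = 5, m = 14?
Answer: -12553001/2079 ≈ -6038.0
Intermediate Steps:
M = -2 (M = -2 + 0 = -2)
v(o, c) = -5 + 5*o (v(o, c) = -3 + (5*o - 2) = -3 + (-2 + 5*o) = -5 + 5*o)
(1/(1958 + (m + v(-4, -5))**2) - 3153) - 2885 = (1/(1958 + (14 + (-5 + 5*(-4)))**2) - 3153) - 2885 = (1/(1958 + (14 + (-5 - 20))**2) - 3153) - 2885 = (1/(1958 + (14 - 25)**2) - 3153) - 2885 = (1/(1958 + (-11)**2) - 3153) - 2885 = (1/(1958 + 121) - 3153) - 2885 = (1/2079 - 3153) - 2885 = -6555086/2079 - 2885 = -12553001/2079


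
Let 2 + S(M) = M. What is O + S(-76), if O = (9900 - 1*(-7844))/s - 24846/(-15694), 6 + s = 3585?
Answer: -2006885129/28084413 ≈ -71.459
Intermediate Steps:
s = 3579 (s = -6 + 3585 = 3579)
S(M) = -2 + M
O = 183699085/28084413 (O = (9900 - 1*(-7844))/3579 - 24846/(-15694) = (9900 + 7844)*(1/3579) - 24846*(-1/15694) = 17744*(1/3579) + 12423/7847 = 17744/3579 + 12423/7847 = 183699085/28084413 ≈ 6.5410)
O + S(-76) = 183699085/28084413 + (-2 - 76) = 183699085/28084413 - 78 = -2006885129/28084413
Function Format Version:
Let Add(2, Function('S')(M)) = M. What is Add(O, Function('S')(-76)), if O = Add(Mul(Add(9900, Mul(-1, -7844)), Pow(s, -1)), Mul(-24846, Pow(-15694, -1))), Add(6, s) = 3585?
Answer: Rational(-2006885129, 28084413) ≈ -71.459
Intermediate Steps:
s = 3579 (s = Add(-6, 3585) = 3579)
Function('S')(M) = Add(-2, M)
O = Rational(183699085, 28084413) (O = Add(Mul(Add(9900, Mul(-1, -7844)), Pow(3579, -1)), Mul(-24846, Pow(-15694, -1))) = Add(Mul(Add(9900, 7844), Rational(1, 3579)), Mul(-24846, Rational(-1, 15694))) = Add(Mul(17744, Rational(1, 3579)), Rational(12423, 7847)) = Add(Rational(17744, 3579), Rational(12423, 7847)) = Rational(183699085, 28084413) ≈ 6.5410)
Add(O, Function('S')(-76)) = Add(Rational(183699085, 28084413), Add(-2, -76)) = Add(Rational(183699085, 28084413), -78) = Rational(-2006885129, 28084413)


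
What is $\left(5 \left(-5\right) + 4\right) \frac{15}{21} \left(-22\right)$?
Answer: $330$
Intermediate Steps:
$\left(5 \left(-5\right) + 4\right) \frac{15}{21} \left(-22\right) = \left(-25 + 4\right) 15 \cdot \frac{1}{21} \left(-22\right) = \left(-21\right) \frac{5}{7} \left(-22\right) = \left(-15\right) \left(-22\right) = 330$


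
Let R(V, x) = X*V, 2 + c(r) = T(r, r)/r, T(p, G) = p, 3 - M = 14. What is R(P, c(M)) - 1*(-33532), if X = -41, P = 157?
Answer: 27095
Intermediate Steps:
M = -11 (M = 3 - 1*14 = 3 - 14 = -11)
c(r) = -1 (c(r) = -2 + r/r = -2 + 1 = -1)
R(V, x) = -41*V
R(P, c(M)) - 1*(-33532) = -41*157 - 1*(-33532) = -6437 + 33532 = 27095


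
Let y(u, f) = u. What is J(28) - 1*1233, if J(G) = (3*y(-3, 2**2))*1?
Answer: -1242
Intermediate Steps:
J(G) = -9 (J(G) = (3*(-3))*1 = -9*1 = -9)
J(28) - 1*1233 = -9 - 1*1233 = -9 - 1233 = -1242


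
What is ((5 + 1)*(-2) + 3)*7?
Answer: -63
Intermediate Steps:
((5 + 1)*(-2) + 3)*7 = (6*(-2) + 3)*7 = (-12 + 3)*7 = -9*7 = -63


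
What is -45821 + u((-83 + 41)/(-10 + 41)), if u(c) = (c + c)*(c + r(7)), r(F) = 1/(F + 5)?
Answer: -44030670/961 ≈ -45818.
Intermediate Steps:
r(F) = 1/(5 + F)
u(c) = 2*c*(1/12 + c) (u(c) = (c + c)*(c + 1/(5 + 7)) = (2*c)*(c + 1/12) = (2*c)*(1/12 + c) = 2*c*(1/12 + c))
-45821 + u((-83 + 41)/(-10 + 41)) = -45821 + ((-83 + 41)/(-10 + 41))*(1 + 12*((-83 + 41)/(-10 + 41)))/6 = -45821 + (-42/31)*(1 + 12*(-42/31))/6 = -45821 + (-42*1/31)*(1 + 12*(-42*1/31))/6 = -45821 + (⅙)*(-42/31)*(1 + 12*(-42/31)) = -45821 + (⅙)*(-42/31)*(1 - 504/31) = -45821 + (⅙)*(-42/31)*(-473/31) = -45821 + 3311/961 = -44030670/961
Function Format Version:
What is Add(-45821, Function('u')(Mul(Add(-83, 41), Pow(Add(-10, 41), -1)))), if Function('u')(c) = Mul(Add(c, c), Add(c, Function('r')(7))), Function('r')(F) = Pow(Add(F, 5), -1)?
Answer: Rational(-44030670, 961) ≈ -45818.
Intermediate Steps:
Function('r')(F) = Pow(Add(5, F), -1)
Function('u')(c) = Mul(2, c, Add(Rational(1, 12), c)) (Function('u')(c) = Mul(Add(c, c), Add(c, Pow(Add(5, 7), -1))) = Mul(Mul(2, c), Add(c, Pow(12, -1))) = Mul(Mul(2, c), Add(c, Rational(1, 12))) = Mul(Mul(2, c), Add(Rational(1, 12), c)) = Mul(2, c, Add(Rational(1, 12), c)))
Add(-45821, Function('u')(Mul(Add(-83, 41), Pow(Add(-10, 41), -1)))) = Add(-45821, Mul(Rational(1, 6), Mul(Add(-83, 41), Pow(Add(-10, 41), -1)), Add(1, Mul(12, Mul(Add(-83, 41), Pow(Add(-10, 41), -1)))))) = Add(-45821, Mul(Rational(1, 6), Mul(-42, Pow(31, -1)), Add(1, Mul(12, Mul(-42, Pow(31, -1)))))) = Add(-45821, Mul(Rational(1, 6), Mul(-42, Rational(1, 31)), Add(1, Mul(12, Mul(-42, Rational(1, 31)))))) = Add(-45821, Mul(Rational(1, 6), Rational(-42, 31), Add(1, Mul(12, Rational(-42, 31))))) = Add(-45821, Mul(Rational(1, 6), Rational(-42, 31), Add(1, Rational(-504, 31)))) = Add(-45821, Mul(Rational(1, 6), Rational(-42, 31), Rational(-473, 31))) = Add(-45821, Rational(3311, 961)) = Rational(-44030670, 961)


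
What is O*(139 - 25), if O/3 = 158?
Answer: 54036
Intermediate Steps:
O = 474 (O = 3*158 = 474)
O*(139 - 25) = 474*(139 - 25) = 474*114 = 54036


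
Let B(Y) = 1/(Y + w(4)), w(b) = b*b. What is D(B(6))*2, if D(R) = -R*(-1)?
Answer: 1/11 ≈ 0.090909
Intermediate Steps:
w(b) = b²
B(Y) = 1/(16 + Y) (B(Y) = 1/(Y + 4²) = 1/(Y + 16) = 1/(16 + Y))
D(R) = R
D(B(6))*2 = 2/(16 + 6) = 2/22 = (1/22)*2 = 1/11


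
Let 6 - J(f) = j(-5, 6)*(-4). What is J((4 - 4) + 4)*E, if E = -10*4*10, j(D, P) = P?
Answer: -12000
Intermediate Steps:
J(f) = 30 (J(f) = 6 - 6*(-4) = 6 - 1*(-24) = 6 + 24 = 30)
E = -400 (E = -40*10 = -400)
J((4 - 4) + 4)*E = 30*(-400) = -12000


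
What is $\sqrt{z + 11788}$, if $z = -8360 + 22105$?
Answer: $3 \sqrt{2837} \approx 159.79$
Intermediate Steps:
$z = 13745$
$\sqrt{z + 11788} = \sqrt{13745 + 11788} = \sqrt{25533} = 3 \sqrt{2837}$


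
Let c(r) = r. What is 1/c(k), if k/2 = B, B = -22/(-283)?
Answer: 283/44 ≈ 6.4318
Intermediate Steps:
B = 22/283 (B = -22*(-1/283) = 22/283 ≈ 0.077739)
k = 44/283 (k = 2*(22/283) = 44/283 ≈ 0.15548)
1/c(k) = 1/(44/283) = 283/44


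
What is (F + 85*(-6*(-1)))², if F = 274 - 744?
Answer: 1600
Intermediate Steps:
F = -470
(F + 85*(-6*(-1)))² = (-470 + 85*(-6*(-1)))² = (-470 + 85*6)² = (-470 + 510)² = 40² = 1600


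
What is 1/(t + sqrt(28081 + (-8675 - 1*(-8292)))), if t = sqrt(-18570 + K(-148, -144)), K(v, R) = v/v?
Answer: 1/(sqrt(27698) + I*sqrt(18569)) ≈ 0.0035971 - 0.0029453*I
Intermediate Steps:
K(v, R) = 1
t = I*sqrt(18569) (t = sqrt(-18570 + 1) = sqrt(-18569) = I*sqrt(18569) ≈ 136.27*I)
1/(t + sqrt(28081 + (-8675 - 1*(-8292)))) = 1/(I*sqrt(18569) + sqrt(28081 + (-8675 - 1*(-8292)))) = 1/(I*sqrt(18569) + sqrt(28081 + (-8675 + 8292))) = 1/(I*sqrt(18569) + sqrt(28081 - 383)) = 1/(I*sqrt(18569) + sqrt(27698)) = 1/(sqrt(27698) + I*sqrt(18569))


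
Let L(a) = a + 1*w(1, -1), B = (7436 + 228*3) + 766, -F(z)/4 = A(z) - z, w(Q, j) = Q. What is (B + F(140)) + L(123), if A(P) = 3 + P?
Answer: 8998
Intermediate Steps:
F(z) = -12 (F(z) = -4*((3 + z) - z) = -4*3 = -12)
B = 8886 (B = (7436 + 684) + 766 = 8120 + 766 = 8886)
L(a) = 1 + a (L(a) = a + 1*1 = a + 1 = 1 + a)
(B + F(140)) + L(123) = (8886 - 12) + (1 + 123) = 8874 + 124 = 8998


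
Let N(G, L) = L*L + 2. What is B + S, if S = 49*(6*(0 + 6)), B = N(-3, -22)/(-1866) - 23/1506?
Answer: 826068485/468366 ≈ 1763.7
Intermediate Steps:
N(G, L) = 2 + L**2 (N(G, L) = L**2 + 2 = 2 + L**2)
B = -129139/468366 (B = (2 + (-22)**2)/(-1866) - 23/1506 = (2 + 484)*(-1/1866) - 23*1/1506 = 486*(-1/1866) - 23/1506 = -81/311 - 23/1506 = -129139/468366 ≈ -0.27572)
S = 1764 (S = 49*(6*6) = 49*36 = 1764)
B + S = -129139/468366 + 1764 = 826068485/468366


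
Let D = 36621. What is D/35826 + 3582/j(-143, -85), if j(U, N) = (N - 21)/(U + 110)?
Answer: 706454997/632926 ≈ 1116.2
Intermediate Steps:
j(U, N) = (-21 + N)/(110 + U)
D/35826 + 3582/j(-143, -85) = 36621/35826 + 3582/(((-21 - 85)/(110 - 143))) = 36621*(1/35826) + 3582/((-106/(-33))) = 12207/11942 + 3582/((-1/33*(-106))) = 12207/11942 + 3582/(106/33) = 12207/11942 + 3582*(33/106) = 12207/11942 + 59103/53 = 706454997/632926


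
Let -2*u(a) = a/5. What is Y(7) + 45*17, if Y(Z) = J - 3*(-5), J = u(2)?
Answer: 3899/5 ≈ 779.80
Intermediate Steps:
u(a) = -a/10 (u(a) = -a/(2*5) = -a/10)
J = -⅕ (J = -⅒*2 = -⅕ ≈ -0.20000)
Y(Z) = 74/5 (Y(Z) = -⅕ - 3*(-5) = -⅕ + 15 = 74/5)
Y(7) + 45*17 = 74/5 + 45*17 = 74/5 + 765 = 3899/5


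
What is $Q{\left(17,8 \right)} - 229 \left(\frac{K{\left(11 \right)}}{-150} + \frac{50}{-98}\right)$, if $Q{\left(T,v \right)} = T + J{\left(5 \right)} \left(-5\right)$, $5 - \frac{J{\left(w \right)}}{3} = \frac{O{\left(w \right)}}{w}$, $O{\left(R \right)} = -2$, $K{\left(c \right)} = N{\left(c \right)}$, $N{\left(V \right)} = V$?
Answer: $\frac{511781}{7350} \approx 69.63$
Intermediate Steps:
$K{\left(c \right)} = c$
$J{\left(w \right)} = 15 + \frac{6}{w}$ ($J{\left(w \right)} = 15 - 3 \left(- \frac{2}{w}\right) = 15 + \frac{6}{w}$)
$Q{\left(T,v \right)} = -81 + T$ ($Q{\left(T,v \right)} = T + \left(15 + \frac{6}{5}\right) \left(-5\right) = T + \frac{81}{5} \left(-5\right) = T - 81 = -81 + T$)
$Q{\left(17,8 \right)} - 229 \left(\frac{K{\left(11 \right)}}{-150} + \frac{50}{-98}\right) = \left(-81 + 17\right) - 229 \left(\frac{11}{-150} + \frac{50}{-98}\right) = -64 - 229 \left(11 \left(- \frac{1}{150}\right) + 50 \left(- \frac{1}{98}\right)\right) = -64 - 229 \left(- \frac{11}{150} - \frac{25}{49}\right) = -64 - - \frac{982181}{7350} = -64 + \frac{982181}{7350} = \frac{511781}{7350}$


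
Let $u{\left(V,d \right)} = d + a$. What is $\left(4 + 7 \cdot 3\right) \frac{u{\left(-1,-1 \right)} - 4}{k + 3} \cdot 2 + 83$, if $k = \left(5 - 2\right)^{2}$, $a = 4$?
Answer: $\frac{473}{6} \approx 78.833$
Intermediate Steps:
$u{\left(V,d \right)} = 4 + d$ ($u{\left(V,d \right)} = d + 4 = 4 + d$)
$k = 9$ ($k = 3^{2} = 9$)
$\left(4 + 7 \cdot 3\right) \frac{u{\left(-1,-1 \right)} - 4}{k + 3} \cdot 2 + 83 = \left(4 + 7 \cdot 3\right) \frac{\left(4 - 1\right) - 4}{9 + 3} \cdot 2 + 83 = \left(4 + 21\right) \frac{3 - 4}{12} \cdot 2 + 83 = 25 \left(-1\right) \frac{1}{12} \cdot 2 + 83 = 25 \left(\left(- \frac{1}{12}\right) 2\right) + 83 = 25 \left(- \frac{1}{6}\right) + 83 = - \frac{25}{6} + 83 = \frac{473}{6}$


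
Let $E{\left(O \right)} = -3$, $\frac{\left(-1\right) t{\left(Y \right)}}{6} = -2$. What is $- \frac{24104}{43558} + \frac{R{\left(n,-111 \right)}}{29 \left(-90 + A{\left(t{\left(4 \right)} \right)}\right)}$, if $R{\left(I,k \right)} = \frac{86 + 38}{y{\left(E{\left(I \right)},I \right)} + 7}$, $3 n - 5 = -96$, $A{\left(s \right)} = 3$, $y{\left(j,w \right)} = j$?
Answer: $- \frac{1071805}{1894773} \approx -0.56566$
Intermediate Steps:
$t{\left(Y \right)} = 12$ ($t{\left(Y \right)} = \left(-6\right) \left(-2\right) = 12$)
$n = - \frac{91}{3}$ ($n = \frac{5}{3} + \frac{1}{3} \left(-96\right) = \frac{5}{3} - 32 = - \frac{91}{3} \approx -30.333$)
$R{\left(I,k \right)} = 31$ ($R{\left(I,k \right)} = \frac{86 + 38}{-3 + 7} = \frac{124}{4} = 124 \cdot \frac{1}{4} = 31$)
$- \frac{24104}{43558} + \frac{R{\left(n,-111 \right)}}{29 \left(-90 + A{\left(t{\left(4 \right)} \right)}\right)} = - \frac{24104}{43558} + \frac{31}{29 \left(-90 + 3\right)} = \left(-24104\right) \frac{1}{43558} + \frac{31}{29 \left(-87\right)} = - \frac{12052}{21779} + \frac{31}{-2523} = - \frac{12052}{21779} + 31 \left(- \frac{1}{2523}\right) = - \frac{12052}{21779} - \frac{31}{2523} = - \frac{1071805}{1894773}$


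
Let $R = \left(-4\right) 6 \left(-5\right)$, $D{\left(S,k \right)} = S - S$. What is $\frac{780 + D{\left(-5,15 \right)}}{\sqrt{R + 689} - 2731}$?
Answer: $- \frac{532545}{1864388} - \frac{195 \sqrt{809}}{1864388} \approx -0.28862$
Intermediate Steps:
$D{\left(S,k \right)} = 0$
$R = 120$ ($R = \left(-24\right) \left(-5\right) = 120$)
$\frac{780 + D{\left(-5,15 \right)}}{\sqrt{R + 689} - 2731} = \frac{780 + 0}{\sqrt{120 + 689} - 2731} = \frac{780}{\sqrt{809} - 2731} = \frac{780}{-2731 + \sqrt{809}}$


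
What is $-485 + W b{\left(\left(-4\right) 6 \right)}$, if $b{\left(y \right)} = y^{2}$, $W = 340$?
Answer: $195355$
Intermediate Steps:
$-485 + W b{\left(\left(-4\right) 6 \right)} = -485 + 340 \left(\left(-4\right) 6\right)^{2} = -485 + 340 \left(-24\right)^{2} = -485 + 340 \cdot 576 = -485 + 195840 = 195355$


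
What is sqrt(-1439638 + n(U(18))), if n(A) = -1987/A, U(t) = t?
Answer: I*sqrt(51830942)/6 ≈ 1199.9*I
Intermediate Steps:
sqrt(-1439638 + n(U(18))) = sqrt(-1439638 - 1987/18) = sqrt(-25915471/18) = I*sqrt(51830942)/6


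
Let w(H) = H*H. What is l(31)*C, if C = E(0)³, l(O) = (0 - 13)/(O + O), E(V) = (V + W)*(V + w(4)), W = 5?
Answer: -3328000/31 ≈ -1.0735e+5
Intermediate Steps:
w(H) = H²
E(V) = (5 + V)*(16 + V) (E(V) = (V + 5)*(V + 4²) = (5 + V)*(V + 16) = (5 + V)*(16 + V))
l(O) = -13/(2*O) (l(O) = -13*1/(2*O) = -13/(2*O))
C = 512000 (C = (80 + 0² + 21*0)³ = (80 + 0 + 0)³ = 80³ = 512000)
l(31)*C = -13/2/31*512000 = -13/2*1/31*512000 = -13/62*512000 = -3328000/31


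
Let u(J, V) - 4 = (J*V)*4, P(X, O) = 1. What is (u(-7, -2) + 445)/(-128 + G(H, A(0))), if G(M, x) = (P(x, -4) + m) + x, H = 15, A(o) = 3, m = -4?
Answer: -505/128 ≈ -3.9453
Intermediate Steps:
u(J, V) = 4 + 4*J*V (u(J, V) = 4 + (J*V)*4 = 4 + 4*J*V)
G(M, x) = -3 + x (G(M, x) = (1 - 4) + x = -3 + x)
(u(-7, -2) + 445)/(-128 + G(H, A(0))) = ((4 + 4*(-7)*(-2)) + 445)/(-128 + (-3 + 3)) = ((4 + 56) + 445)/(-128 + 0) = (60 + 445)/(-128) = 505*(-1/128) = -505/128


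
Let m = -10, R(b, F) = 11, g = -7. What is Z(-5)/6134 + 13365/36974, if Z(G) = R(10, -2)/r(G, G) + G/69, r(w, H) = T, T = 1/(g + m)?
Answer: 2589711199/7824548802 ≈ 0.33097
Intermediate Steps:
T = -1/17 (T = 1/(-7 - 10) = 1/(-17) = -1/17 ≈ -0.058824)
r(w, H) = -1/17
Z(G) = -187 + G/69 (Z(G) = 11/(-1/17) + G/69 = 11*(-17) + G*(1/69) = -187 + G/69)
Z(-5)/6134 + 13365/36974 = (-187 + (1/69)*(-5))/6134 + 13365/36974 = (-187 - 5/69)*(1/6134) + 13365*(1/36974) = -12908/69*1/6134 + 13365/36974 = -6454/211623 + 13365/36974 = 2589711199/7824548802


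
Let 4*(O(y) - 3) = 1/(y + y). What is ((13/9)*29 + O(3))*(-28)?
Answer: -22645/18 ≈ -1258.1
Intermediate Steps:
O(y) = 3 + 1/(8*y) (O(y) = 3 + 1/(4*(y + y)) = 3 + 1/(4*((2*y))) = 3 + (1/(2*y))/4 = 3 + 1/(8*y))
((13/9)*29 + O(3))*(-28) = ((13/9)*29 + (3 + (⅛)/3))*(-28) = ((13*(⅑))*29 + (3 + (⅛)*(⅓)))*(-28) = ((13/9)*29 + (3 + 1/24))*(-28) = (377/9 + 73/24)*(-28) = (3235/72)*(-28) = -22645/18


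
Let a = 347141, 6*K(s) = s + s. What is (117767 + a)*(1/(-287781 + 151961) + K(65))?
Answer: 1026086475419/101865 ≈ 1.0073e+7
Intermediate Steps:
K(s) = s/3 (K(s) = (s + s)/6 = (2*s)/6 = s/3)
(117767 + a)*(1/(-287781 + 151961) + K(65)) = (117767 + 347141)*(1/(-287781 + 151961) + (⅓)*65) = 464908*(1/(-135820) + 65/3) = 464908*(-1/135820 + 65/3) = 464908*(8828297/407460) = 1026086475419/101865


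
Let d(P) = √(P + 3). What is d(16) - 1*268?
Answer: -268 + √19 ≈ -263.64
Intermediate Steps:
d(P) = √(3 + P)
d(16) - 1*268 = √(3 + 16) - 1*268 = √19 - 268 = -268 + √19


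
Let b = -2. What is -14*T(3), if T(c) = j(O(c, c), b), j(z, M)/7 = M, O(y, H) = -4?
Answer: 196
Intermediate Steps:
j(z, M) = 7*M
T(c) = -14 (T(c) = 7*(-2) = -14)
-14*T(3) = -14*(-14) = 196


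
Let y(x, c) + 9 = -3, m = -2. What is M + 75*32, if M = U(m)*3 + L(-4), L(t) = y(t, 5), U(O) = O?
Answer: 2382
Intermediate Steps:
y(x, c) = -12 (y(x, c) = -9 - 3 = -12)
L(t) = -12
M = -18 (M = -2*3 - 12 = -6 - 12 = -18)
M + 75*32 = -18 + 75*32 = -18 + 2400 = 2382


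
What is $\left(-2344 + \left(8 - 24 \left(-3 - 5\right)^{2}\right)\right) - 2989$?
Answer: $-6861$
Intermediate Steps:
$\left(-2344 + \left(8 - 24 \left(-3 - 5\right)^{2}\right)\right) - 2989 = \left(-2344 + \left(8 - 24 \left(-8\right)^{2}\right)\right) - 2989 = \left(-2344 + \left(8 - 1536\right)\right) - 2989 = \left(-2344 - 1528\right) - 2989 = -3872 - 2989 = -6861$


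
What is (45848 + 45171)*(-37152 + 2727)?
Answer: -3133329075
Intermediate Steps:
(45848 + 45171)*(-37152 + 2727) = 91019*(-34425) = -3133329075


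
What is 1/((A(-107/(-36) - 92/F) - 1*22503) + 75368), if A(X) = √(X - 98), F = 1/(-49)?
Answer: 1903140/100609337233 - 6*√158867/100609337233 ≈ 1.8892e-5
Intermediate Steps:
F = -1/49 ≈ -0.020408
A(X) = √(-98 + X)
1/((A(-107/(-36) - 92/F) - 1*22503) + 75368) = 1/((√(-98 + (-107/(-36) - 92/(-1/49))) - 1*22503) + 75368) = 1/((√(-98 + (-107*(-1/36) - 92*(-49))) - 22503) + 75368) = 1/((√(-98 + (107/36 + 4508)) - 22503) + 75368) = 1/((√(-98 + 162395/36) - 22503) + 75368) = 1/((√(158867/36) - 22503) + 75368) = 1/((√158867/6 - 22503) + 75368) = 1/((-22503 + √158867/6) + 75368) = 1/(52865 + √158867/6)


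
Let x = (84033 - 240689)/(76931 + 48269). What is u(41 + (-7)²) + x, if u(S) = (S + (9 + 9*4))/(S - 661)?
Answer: -6647036/4468075 ≈ -1.4877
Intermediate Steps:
x = -9791/7825 (x = -156656/125200 = -156656*1/125200 = -9791/7825 ≈ -1.2512)
u(S) = (45 + S)/(-661 + S) (u(S) = (S + (9 + 36))/(-661 + S) = (S + 45)/(-661 + S) = (45 + S)/(-661 + S))
u(41 + (-7)²) + x = (45 + (41 + (-7)²))/(-661 + (41 + (-7)²)) - 9791/7825 = (45 + (41 + 49))/(-661 + (41 + 49)) - 9791/7825 = (45 + 90)/(-661 + 90) - 9791/7825 = 135/(-571) - 9791/7825 = -1/571*135 - 9791/7825 = -135/571 - 9791/7825 = -6647036/4468075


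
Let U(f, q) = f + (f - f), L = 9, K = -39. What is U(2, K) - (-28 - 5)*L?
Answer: 299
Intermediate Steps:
U(f, q) = f (U(f, q) = f + 0 = f)
U(2, K) - (-28 - 5)*L = 2 - (-28 - 5)*9 = 2 - (-33)*9 = 2 - 1*(-297) = 2 + 297 = 299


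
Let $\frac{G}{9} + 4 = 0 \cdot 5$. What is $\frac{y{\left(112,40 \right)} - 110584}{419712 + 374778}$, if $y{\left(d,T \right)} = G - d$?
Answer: $- \frac{55366}{397245} \approx -0.13937$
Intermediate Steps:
$G = -36$ ($G = -36 + 9 \cdot 0 \cdot 5 = -36 + 9 \cdot 0 = -36 + 0 = -36$)
$y{\left(d,T \right)} = -36 - d$
$\frac{y{\left(112,40 \right)} - 110584}{419712 + 374778} = \frac{\left(-36 - 112\right) - 110584}{419712 + 374778} = \frac{\left(-36 - 112\right) - 110584}{794490} = \left(-148 - 110584\right) \frac{1}{794490} = \left(-110732\right) \frac{1}{794490} = - \frac{55366}{397245}$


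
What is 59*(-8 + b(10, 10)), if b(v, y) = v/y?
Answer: -413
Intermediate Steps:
59*(-8 + b(10, 10)) = 59*(-8 + 10/10) = 59*(-8 + 10*(⅒)) = 59*(-8 + 1) = 59*(-7) = -413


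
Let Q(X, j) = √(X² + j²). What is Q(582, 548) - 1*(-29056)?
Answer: 29056 + 2*√159757 ≈ 29855.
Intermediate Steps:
Q(582, 548) - 1*(-29056) = √(582² + 548²) - 1*(-29056) = √(338724 + 300304) + 29056 = √639028 + 29056 = 2*√159757 + 29056 = 29056 + 2*√159757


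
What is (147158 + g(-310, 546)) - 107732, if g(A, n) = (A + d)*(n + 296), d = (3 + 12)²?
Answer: -32144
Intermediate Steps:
d = 225 (d = 15² = 225)
g(A, n) = (225 + A)*(296 + n) (g(A, n) = (A + 225)*(n + 296) = (225 + A)*(296 + n))
(147158 + g(-310, 546)) - 107732 = (147158 + (66600 + 225*546 + 296*(-310) - 310*546)) - 107732 = (147158 + (66600 + 122850 - 91760 - 169260)) - 107732 = (147158 - 71570) - 107732 = 75588 - 107732 = -32144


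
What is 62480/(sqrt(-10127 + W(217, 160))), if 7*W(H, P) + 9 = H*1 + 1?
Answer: -3124*I*sqrt(123690)/1767 ≈ -621.79*I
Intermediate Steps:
W(H, P) = -8/7 + H/7 (W(H, P) = -9/7 + (H*1 + 1)/7 = -9/7 + (H + 1)/7 = -9/7 + (1 + H)/7 = -9/7 + (1/7 + H/7) = -8/7 + H/7)
62480/(sqrt(-10127 + W(217, 160))) = 62480/(sqrt(-10127 + (-8/7 + (1/7)*217))) = 62480/(sqrt(-10127 + (-8/7 + 31))) = 62480/(sqrt(-10127 + 209/7)) = 62480/(sqrt(-70680/7)) = 62480/((2*I*sqrt(123690)/7)) = 62480*(-I*sqrt(123690)/35340) = -3124*I*sqrt(123690)/1767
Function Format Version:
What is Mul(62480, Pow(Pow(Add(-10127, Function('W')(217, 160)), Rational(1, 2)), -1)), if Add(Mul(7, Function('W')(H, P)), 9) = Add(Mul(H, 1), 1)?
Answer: Mul(Rational(-3124, 1767), I, Pow(123690, Rational(1, 2))) ≈ Mul(-621.79, I)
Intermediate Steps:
Function('W')(H, P) = Add(Rational(-8, 7), Mul(Rational(1, 7), H)) (Function('W')(H, P) = Add(Rational(-9, 7), Mul(Rational(1, 7), Add(Mul(H, 1), 1))) = Add(Rational(-9, 7), Mul(Rational(1, 7), Add(H, 1))) = Add(Rational(-9, 7), Mul(Rational(1, 7), Add(1, H))) = Add(Rational(-9, 7), Add(Rational(1, 7), Mul(Rational(1, 7), H))) = Add(Rational(-8, 7), Mul(Rational(1, 7), H)))
Mul(62480, Pow(Pow(Add(-10127, Function('W')(217, 160)), Rational(1, 2)), -1)) = Mul(62480, Pow(Pow(Add(-10127, Add(Rational(-8, 7), Mul(Rational(1, 7), 217))), Rational(1, 2)), -1)) = Mul(62480, Pow(Pow(Add(-10127, Add(Rational(-8, 7), 31)), Rational(1, 2)), -1)) = Mul(62480, Pow(Pow(Add(-10127, Rational(209, 7)), Rational(1, 2)), -1)) = Mul(62480, Pow(Pow(Rational(-70680, 7), Rational(1, 2)), -1)) = Mul(62480, Pow(Mul(Rational(2, 7), I, Pow(123690, Rational(1, 2))), -1)) = Mul(62480, Mul(Rational(-1, 35340), I, Pow(123690, Rational(1, 2)))) = Mul(Rational(-3124, 1767), I, Pow(123690, Rational(1, 2)))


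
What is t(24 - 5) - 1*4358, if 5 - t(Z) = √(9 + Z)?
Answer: -4353 - 2*√7 ≈ -4358.3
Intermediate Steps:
t(Z) = 5 - √(9 + Z)
t(24 - 5) - 1*4358 = (5 - √(9 + (24 - 5))) - 1*4358 = (5 - √(9 + 19)) - 4358 = (5 - √28) - 4358 = (5 - 2*√7) - 4358 = -4353 - 2*√7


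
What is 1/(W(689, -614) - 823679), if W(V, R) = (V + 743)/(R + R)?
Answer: -307/252869811 ≈ -1.2141e-6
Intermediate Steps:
W(V, R) = (743 + V)/(2*R) (W(V, R) = (743 + V)/((2*R)) = (743 + V)*(1/(2*R)) = (743 + V)/(2*R))
1/(W(689, -614) - 823679) = 1/((½)*(743 + 689)/(-614) - 823679) = 1/((½)*(-1/614)*1432 - 823679) = 1/(-358/307 - 823679) = 1/(-252869811/307) = -307/252869811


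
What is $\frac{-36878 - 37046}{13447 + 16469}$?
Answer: $- \frac{18481}{7479} \approx -2.4711$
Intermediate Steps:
$\frac{-36878 - 37046}{13447 + 16469} = - \frac{73924}{29916} = \left(-73924\right) \frac{1}{29916} = - \frac{18481}{7479}$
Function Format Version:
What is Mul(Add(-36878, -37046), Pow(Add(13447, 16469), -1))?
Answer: Rational(-18481, 7479) ≈ -2.4711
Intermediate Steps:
Mul(Add(-36878, -37046), Pow(Add(13447, 16469), -1)) = Mul(-73924, Pow(29916, -1)) = Mul(-73924, Rational(1, 29916)) = Rational(-18481, 7479)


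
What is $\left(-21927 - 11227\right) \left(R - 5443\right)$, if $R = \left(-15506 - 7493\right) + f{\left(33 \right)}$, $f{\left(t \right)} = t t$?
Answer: $906861362$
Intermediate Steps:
$f{\left(t \right)} = t^{2}$
$R = -21910$ ($R = \left(-15506 - 7493\right) + 33^{2} = -22999 + 1089 = -21910$)
$\left(-21927 - 11227\right) \left(R - 5443\right) = \left(-21927 - 11227\right) \left(-21910 - 5443\right) = \left(-33154\right) \left(-27353\right) = 906861362$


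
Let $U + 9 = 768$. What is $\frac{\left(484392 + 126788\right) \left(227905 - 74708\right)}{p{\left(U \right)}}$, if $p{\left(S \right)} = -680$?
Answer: $- \frac{4681547123}{34} \approx -1.3769 \cdot 10^{8}$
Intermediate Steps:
$U = 759$ ($U = -9 + 768 = 759$)
$\frac{\left(484392 + 126788\right) \left(227905 - 74708\right)}{p{\left(U \right)}} = \frac{\left(484392 + 126788\right) \left(227905 - 74708\right)}{-680} = 611180 \cdot 153197 \left(- \frac{1}{680}\right) = 93630942460 \left(- \frac{1}{680}\right) = - \frac{4681547123}{34}$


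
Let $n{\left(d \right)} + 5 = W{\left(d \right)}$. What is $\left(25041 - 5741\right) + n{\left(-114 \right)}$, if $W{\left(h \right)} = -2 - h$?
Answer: $19407$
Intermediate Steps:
$n{\left(d \right)} = -7 - d$ ($n{\left(d \right)} = -5 - \left(2 + d\right) = -7 - d$)
$\left(25041 - 5741\right) + n{\left(-114 \right)} = \left(25041 - 5741\right) - -107 = 19300 + \left(-7 + 114\right) = 19300 + 107 = 19407$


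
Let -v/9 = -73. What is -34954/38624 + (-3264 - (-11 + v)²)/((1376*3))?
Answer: -256074563/2491248 ≈ -102.79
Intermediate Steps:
v = 657 (v = -9*(-73) = 657)
-34954/38624 + (-3264 - (-11 + v)²)/((1376*3)) = -34954/38624 + (-3264 - (-11 + 657)²)/((1376*3)) = -34954*1/38624 + (-3264 - 1*646²)/4128 = -17477/19312 + (-3264 - 1*417316)*(1/4128) = -17477/19312 + (-3264 - 417316)*(1/4128) = -17477/19312 - 420580*1/4128 = -17477/19312 - 105145/1032 = -256074563/2491248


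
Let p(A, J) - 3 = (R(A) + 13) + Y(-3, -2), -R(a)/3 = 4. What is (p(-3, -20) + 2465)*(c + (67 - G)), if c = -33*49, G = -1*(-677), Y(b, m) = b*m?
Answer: -5511825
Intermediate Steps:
R(a) = -12 (R(a) = -3*4 = -12)
G = 677
p(A, J) = 10 (p(A, J) = 3 + ((-12 + 13) - 3*(-2)) = 3 + (1 + 6) = 3 + 7 = 10)
c = -1617
(p(-3, -20) + 2465)*(c + (67 - G)) = (10 + 2465)*(-1617 + (67 - 1*677)) = 2475*(-1617 + (67 - 677)) = 2475*(-1617 - 610) = 2475*(-2227) = -5511825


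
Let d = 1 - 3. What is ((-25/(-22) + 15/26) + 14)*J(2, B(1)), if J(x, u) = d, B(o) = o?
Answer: -4494/143 ≈ -31.427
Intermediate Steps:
d = -2
J(x, u) = -2
((-25/(-22) + 15/26) + 14)*J(2, B(1)) = ((-25/(-22) + 15/26) + 14)*(-2) = ((-25*(-1/22) + 15*(1/26)) + 14)*(-2) = ((25/22 + 15/26) + 14)*(-2) = (245/143 + 14)*(-2) = (2247/143)*(-2) = -4494/143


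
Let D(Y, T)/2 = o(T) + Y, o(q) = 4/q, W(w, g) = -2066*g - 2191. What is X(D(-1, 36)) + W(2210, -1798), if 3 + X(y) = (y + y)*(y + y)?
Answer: 300711418/81 ≈ 3.7125e+6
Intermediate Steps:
W(w, g) = -2191 - 2066*g
D(Y, T) = 2*Y + 8/T (D(Y, T) = 2*(4/T + Y) = 2*(Y + 4/T) = 2*Y + 8/T)
X(y) = -3 + 4*y² (X(y) = -3 + (y + y)*(y + y) = -3 + (2*y)*(2*y) = -3 + 4*y²)
X(D(-1, 36)) + W(2210, -1798) = (-3 + 4*(2*(-1) + 8/36)²) + (-2191 - 2066*(-1798)) = (-3 + 4*(-2 + 8*(1/36))²) + (-2191 + 3714668) = (-3 + 4*(-2 + 2/9)²) + 3712477 = (-3 + 4*(-16/9)²) + 3712477 = (-3 + 4*(256/81)) + 3712477 = (-3 + 1024/81) + 3712477 = 781/81 + 3712477 = 300711418/81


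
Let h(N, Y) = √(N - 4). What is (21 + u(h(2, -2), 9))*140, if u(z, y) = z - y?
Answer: 1680 + 140*I*√2 ≈ 1680.0 + 197.99*I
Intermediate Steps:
h(N, Y) = √(-4 + N)
(21 + u(h(2, -2), 9))*140 = (21 + (√(-4 + 2) - 1*9))*140 = (21 + (√(-2) - 9))*140 = (21 + (I*√2 - 9))*140 = (21 + (-9 + I*√2))*140 = (12 + I*√2)*140 = 1680 + 140*I*√2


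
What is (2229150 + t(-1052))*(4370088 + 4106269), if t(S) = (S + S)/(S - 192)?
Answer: 5876371603800832/311 ≈ 1.8895e+13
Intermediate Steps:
t(S) = 2*S/(-192 + S) (t(S) = (2*S)/(-192 + S) = 2*S/(-192 + S))
(2229150 + t(-1052))*(4370088 + 4106269) = (2229150 + 2*(-1052)/(-192 - 1052))*(4370088 + 4106269) = (2229150 + 2*(-1052)/(-1244))*8476357 = (2229150 + 2*(-1052)*(-1/1244))*8476357 = (2229150 + 526/311)*8476357 = (693266176/311)*8476357 = 5876371603800832/311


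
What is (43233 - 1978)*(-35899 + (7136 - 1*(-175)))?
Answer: -1179397940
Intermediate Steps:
(43233 - 1978)*(-35899 + (7136 - 1*(-175))) = 41255*(-35899 + (7136 + 175)) = 41255*(-35899 + 7311) = 41255*(-28588) = -1179397940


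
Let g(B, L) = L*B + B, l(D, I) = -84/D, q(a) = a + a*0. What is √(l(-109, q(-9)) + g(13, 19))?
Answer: 2*√774554/109 ≈ 16.148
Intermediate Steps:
q(a) = a (q(a) = a + 0 = a)
g(B, L) = B + B*L (g(B, L) = B*L + B = B + B*L)
√(l(-109, q(-9)) + g(13, 19)) = √(-84/(-109) + 13*(1 + 19)) = √(-84*(-1/109) + 13*20) = √(84/109 + 260) = √(28424/109) = 2*√774554/109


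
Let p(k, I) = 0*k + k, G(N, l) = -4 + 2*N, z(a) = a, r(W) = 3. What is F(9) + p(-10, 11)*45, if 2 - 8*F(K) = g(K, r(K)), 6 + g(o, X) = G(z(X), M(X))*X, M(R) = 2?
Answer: -1799/4 ≈ -449.75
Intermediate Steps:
p(k, I) = k (p(k, I) = 0 + k = k)
g(o, X) = -6 + X*(-4 + 2*X) (g(o, X) = -6 + (-4 + 2*X)*X = -6 + X*(-4 + 2*X))
F(K) = ¼ (F(K) = ¼ - (-6 + 2*3*(-2 + 3))/8 = ¼ - (-6 + 2*3*1)/8 = ¼ - (-6 + 6)/8 = ¼ - ⅛*0 = ¼ + 0 = ¼)
F(9) + p(-10, 11)*45 = ¼ - 10*45 = ¼ - 450 = -1799/4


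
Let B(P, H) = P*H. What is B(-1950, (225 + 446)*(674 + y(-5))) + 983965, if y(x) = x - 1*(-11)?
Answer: -888762035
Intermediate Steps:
y(x) = 11 + x (y(x) = x + 11 = 11 + x)
B(P, H) = H*P
B(-1950, (225 + 446)*(674 + y(-5))) + 983965 = ((225 + 446)*(674 + (11 - 5)))*(-1950) + 983965 = (671*(674 + 6))*(-1950) + 983965 = (671*680)*(-1950) + 983965 = 456280*(-1950) + 983965 = -889746000 + 983965 = -888762035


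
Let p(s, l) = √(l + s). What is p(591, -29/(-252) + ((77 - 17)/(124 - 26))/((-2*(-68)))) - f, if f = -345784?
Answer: 345784 + √301350398/714 ≈ 3.4581e+5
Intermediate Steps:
p(591, -29/(-252) + ((77 - 17)/(124 - 26))/((-2*(-68)))) - f = √((-29/(-252) + ((77 - 17)/(124 - 26))/((-2*(-68)))) + 591) - 1*(-345784) = √((-29*(-1/252) + (60/98)/136) + 591) + 345784 = √((29/252 + (60*(1/98))*(1/136)) + 591) + 345784 = √((29/252 + (30/49)*(1/136)) + 591) + 345784 = √((29/252 + 15/3332) + 591) + 345784 = √(1793/14994 + 591) + 345784 = √(8863247/14994) + 345784 = √301350398/714 + 345784 = 345784 + √301350398/714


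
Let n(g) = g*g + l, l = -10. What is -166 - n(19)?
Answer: -517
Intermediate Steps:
n(g) = -10 + g**2 (n(g) = g*g - 10 = g**2 - 10 = -10 + g**2)
-166 - n(19) = -166 - (-10 + 19**2) = -166 - (-10 + 361) = -166 - 1*351 = -166 - 351 = -517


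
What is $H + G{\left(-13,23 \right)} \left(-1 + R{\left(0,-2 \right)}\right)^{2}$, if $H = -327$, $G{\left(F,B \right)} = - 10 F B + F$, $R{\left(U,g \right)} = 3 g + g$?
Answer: $240810$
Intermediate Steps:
$R{\left(U,g \right)} = 4 g$
$G{\left(F,B \right)} = F - 10 B F$ ($G{\left(F,B \right)} = - 10 B F + F = F - 10 B F$)
$H + G{\left(-13,23 \right)} \left(-1 + R{\left(0,-2 \right)}\right)^{2} = -327 + - 13 \left(1 - 230\right) \left(-1 + 4 \left(-2\right)\right)^{2} = -327 + - 13 \left(1 - 230\right) \left(-1 - 8\right)^{2} = -327 + \left(-13\right) \left(-229\right) \left(-9\right)^{2} = -327 + 2977 \cdot 81 = -327 + 241137 = 240810$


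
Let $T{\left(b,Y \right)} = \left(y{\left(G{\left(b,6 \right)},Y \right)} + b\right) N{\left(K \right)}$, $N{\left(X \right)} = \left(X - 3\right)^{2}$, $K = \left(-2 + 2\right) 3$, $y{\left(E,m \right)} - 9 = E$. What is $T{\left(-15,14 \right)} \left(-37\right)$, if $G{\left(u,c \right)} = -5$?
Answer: $3663$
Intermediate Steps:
$y{\left(E,m \right)} = 9 + E$
$K = 0$ ($K = 0 \cdot 3 = 0$)
$N{\left(X \right)} = \left(-3 + X\right)^{2}$
$T{\left(b,Y \right)} = 36 + 9 b$ ($T{\left(b,Y \right)} = \left(\left(9 - 5\right) + b\right) \left(-3 + 0\right)^{2} = \left(4 + b\right) \left(-3\right)^{2} = \left(4 + b\right) 9 = 36 + 9 b$)
$T{\left(-15,14 \right)} \left(-37\right) = \left(36 + 9 \left(-15\right)\right) \left(-37\right) = \left(36 - 135\right) \left(-37\right) = \left(-99\right) \left(-37\right) = 3663$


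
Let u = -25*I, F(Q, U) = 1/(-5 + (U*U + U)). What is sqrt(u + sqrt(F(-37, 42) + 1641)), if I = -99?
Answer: sqrt(8027912475 + 1801*sqrt(5322751042))/1801 ≈ 50.155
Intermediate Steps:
F(Q, U) = 1/(-5 + U + U**2) (F(Q, U) = 1/(-5 + (U**2 + U)) = 1/(-5 + (U + U**2)) = 1/(-5 + U + U**2))
u = 2475 (u = -25*(-99) = 2475)
sqrt(u + sqrt(F(-37, 42) + 1641)) = sqrt(2475 + sqrt(1/(-5 + 42 + 42**2) + 1641)) = sqrt(2475 + sqrt(1/(-5 + 42 + 1764) + 1641)) = sqrt(2475 + sqrt(1/1801 + 1641)) = sqrt(2475 + sqrt(2955442/1801)) = sqrt(2475 + sqrt(5322751042)/1801)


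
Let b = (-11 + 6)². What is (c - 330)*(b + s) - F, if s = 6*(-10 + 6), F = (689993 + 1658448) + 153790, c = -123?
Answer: -2502684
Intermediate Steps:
b = 25 (b = (-5)² = 25)
F = 2502231 (F = 2348441 + 153790 = 2502231)
s = -24 (s = 6*(-4) = -24)
(c - 330)*(b + s) - F = (-123 - 330)*(25 - 24) - 1*2502231 = -453*1 - 2502231 = -453 - 2502231 = -2502684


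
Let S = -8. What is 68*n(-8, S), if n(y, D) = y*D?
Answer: 4352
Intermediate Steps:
n(y, D) = D*y
68*n(-8, S) = 68*(-8*(-8)) = 68*64 = 4352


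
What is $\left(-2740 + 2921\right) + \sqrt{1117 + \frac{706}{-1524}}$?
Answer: $181 + \frac{\sqrt{648310362}}{762} \approx 214.41$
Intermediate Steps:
$\left(-2740 + 2921\right) + \sqrt{1117 + \frac{706}{-1524}} = 181 + \sqrt{1117 + 706 \left(- \frac{1}{1524}\right)} = 181 + \sqrt{1117 - \frac{353}{762}} = 181 + \sqrt{\frac{850801}{762}} = 181 + \frac{\sqrt{648310362}}{762}$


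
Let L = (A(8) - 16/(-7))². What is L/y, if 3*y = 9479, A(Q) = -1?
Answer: 243/464471 ≈ 0.00052318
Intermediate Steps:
y = 9479/3 (y = (⅓)*9479 = 9479/3 ≈ 3159.7)
L = 81/49 (L = (-1 - 16/(-7))² = (-1 - 16*(-⅐))² = (-1 + 16/7)² = (9/7)² = 81/49 ≈ 1.6531)
L/y = 81/(49*(9479/3)) = (81/49)*(3/9479) = 243/464471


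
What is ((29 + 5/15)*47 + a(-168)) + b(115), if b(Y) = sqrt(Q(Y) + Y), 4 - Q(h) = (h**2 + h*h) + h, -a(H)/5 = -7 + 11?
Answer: 4076/3 + I*sqrt(26446) ≈ 1358.7 + 162.62*I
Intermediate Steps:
a(H) = -20 (a(H) = -5*(-7 + 11) = -5*4 = -20)
Q(h) = 4 - h - 2*h**2 (Q(h) = 4 - ((h**2 + h*h) + h) = 4 - ((h**2 + h**2) + h) = 4 - (2*h**2 + h) = 4 - (h + 2*h**2) = 4 + (-h - 2*h**2) = 4 - h - 2*h**2)
b(Y) = sqrt(4 - 2*Y**2) (b(Y) = sqrt((4 - Y - 2*Y**2) + Y) = sqrt(4 - 2*Y**2))
((29 + 5/15)*47 + a(-168)) + b(115) = ((29 + 5/15)*47 - 20) + sqrt(4 - 2*115**2) = ((29 + 5*(1/15))*47 - 20) + sqrt(4 - 2*13225) = ((29 + 1/3)*47 - 20) + sqrt(4 - 26450) = ((88/3)*47 - 20) + sqrt(-26446) = (4136/3 - 20) + I*sqrt(26446) = 4076/3 + I*sqrt(26446)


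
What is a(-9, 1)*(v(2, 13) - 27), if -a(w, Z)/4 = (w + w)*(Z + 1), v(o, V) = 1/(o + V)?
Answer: -19392/5 ≈ -3878.4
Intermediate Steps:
v(o, V) = 1/(V + o)
a(w, Z) = -8*w*(1 + Z) (a(w, Z) = -4*(w + w)*(Z + 1) = -4*2*w*(1 + Z) = -8*w*(1 + Z))
a(-9, 1)*(v(2, 13) - 27) = (-8*(-9)*(1 + 1))*(1/(13 + 2) - 27) = (-8*(-9)*2)*(1/15 - 27) = 144*(1/15 - 27) = 144*(-404/15) = -19392/5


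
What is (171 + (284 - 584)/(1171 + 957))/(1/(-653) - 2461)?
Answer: -19785247/284980696 ≈ -0.069427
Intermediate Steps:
(171 + (284 - 584)/(1171 + 957))/(1/(-653) - 2461) = (171 - 300/2128)/(-1/653 - 2461) = (171 - 300*1/2128)/(-1607034/653) = (171 - 75/532)*(-653/1607034) = (90897/532)*(-653/1607034) = -19785247/284980696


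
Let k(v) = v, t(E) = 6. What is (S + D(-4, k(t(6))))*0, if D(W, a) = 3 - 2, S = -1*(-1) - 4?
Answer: 0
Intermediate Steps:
S = -3 (S = 1 - 4 = -3)
D(W, a) = 1
(S + D(-4, k(t(6))))*0 = (-3 + 1)*0 = -2*0 = 0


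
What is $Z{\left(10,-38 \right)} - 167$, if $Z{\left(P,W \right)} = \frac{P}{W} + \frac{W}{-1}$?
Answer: $- \frac{2456}{19} \approx -129.26$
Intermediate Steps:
$Z{\left(P,W \right)} = - W + \frac{P}{W}$ ($Z{\left(P,W \right)} = \frac{P}{W} + W \left(-1\right) = \frac{P}{W} - W = - W + \frac{P}{W}$)
$Z{\left(10,-38 \right)} - 167 = \left(\left(-1\right) \left(-38\right) + \frac{10}{-38}\right) - 167 = \left(38 + 10 \left(- \frac{1}{38}\right)\right) - 167 = \left(38 - \frac{5}{19}\right) - 167 = \frac{717}{19} - 167 = - \frac{2456}{19}$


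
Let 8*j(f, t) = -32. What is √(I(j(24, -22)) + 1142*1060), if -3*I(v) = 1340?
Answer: 2*√2722665/3 ≈ 1100.0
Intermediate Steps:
j(f, t) = -4 (j(f, t) = (⅛)*(-32) = -4)
I(v) = -1340/3 (I(v) = -⅓*1340 = -1340/3)
√(I(j(24, -22)) + 1142*1060) = √(-1340/3 + 1142*1060) = √(-1340/3 + 1210520) = √(3630220/3) = 2*√2722665/3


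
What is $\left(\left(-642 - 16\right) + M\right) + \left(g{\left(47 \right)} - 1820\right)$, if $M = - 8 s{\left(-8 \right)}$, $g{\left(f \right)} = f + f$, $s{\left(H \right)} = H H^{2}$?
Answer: $1712$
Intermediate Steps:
$s{\left(H \right)} = H^{3}$
$g{\left(f \right)} = 2 f$
$M = 4096$ ($M = - 8 \left(-8\right)^{3} = \left(-8\right) \left(-512\right) = 4096$)
$\left(\left(-642 - 16\right) + M\right) + \left(g{\left(47 \right)} - 1820\right) = \left(\left(-642 - 16\right) + 4096\right) + \left(2 \cdot 47 - 1820\right) = \left(\left(-642 - 16\right) + 4096\right) + \left(94 - 1820\right) = \left(-658 + 4096\right) - 1726 = 3438 - 1726 = 1712$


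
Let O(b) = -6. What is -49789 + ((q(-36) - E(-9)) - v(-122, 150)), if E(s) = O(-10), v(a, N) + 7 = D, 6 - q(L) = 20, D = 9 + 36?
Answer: -49835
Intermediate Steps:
D = 45
q(L) = -14 (q(L) = 6 - 1*20 = 6 - 20 = -14)
v(a, N) = 38 (v(a, N) = -7 + 45 = 38)
E(s) = -6
-49789 + ((q(-36) - E(-9)) - v(-122, 150)) = -49789 + ((-14 - 1*(-6)) - 1*38) = -49789 + ((-14 + 6) - 38) = -49789 + (-8 - 38) = -49789 - 46 = -49835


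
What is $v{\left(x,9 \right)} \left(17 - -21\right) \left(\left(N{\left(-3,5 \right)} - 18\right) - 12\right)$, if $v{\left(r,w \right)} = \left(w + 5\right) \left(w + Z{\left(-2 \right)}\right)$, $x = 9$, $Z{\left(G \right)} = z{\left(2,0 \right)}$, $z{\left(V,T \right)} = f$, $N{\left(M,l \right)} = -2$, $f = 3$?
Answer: $-204288$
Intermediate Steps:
$z{\left(V,T \right)} = 3$
$Z{\left(G \right)} = 3$
$v{\left(r,w \right)} = \left(3 + w\right) \left(5 + w\right)$ ($v{\left(r,w \right)} = \left(w + 5\right) \left(w + 3\right) = \left(5 + w\right) \left(3 + w\right) = \left(3 + w\right) \left(5 + w\right)$)
$v{\left(x,9 \right)} \left(17 - -21\right) \left(\left(N{\left(-3,5 \right)} - 18\right) - 12\right) = \left(15 + 9^{2} + 8 \cdot 9\right) \left(17 - -21\right) \left(\left(-2 - 18\right) - 12\right) = \left(15 + 81 + 72\right) \left(17 + 21\right) \left(\left(-2 - 18\right) - 12\right) = 168 \cdot 38 \left(-20 - 12\right) = 6384 \left(-32\right) = -204288$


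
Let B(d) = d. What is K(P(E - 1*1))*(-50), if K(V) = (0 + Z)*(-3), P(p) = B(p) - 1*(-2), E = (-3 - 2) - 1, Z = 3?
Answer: 450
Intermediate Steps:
E = -6 (E = -5 - 1 = -6)
P(p) = 2 + p (P(p) = p - 1*(-2) = p + 2 = 2 + p)
K(V) = -9 (K(V) = (0 + 3)*(-3) = 3*(-3) = -9)
K(P(E - 1*1))*(-50) = -9*(-50) = 450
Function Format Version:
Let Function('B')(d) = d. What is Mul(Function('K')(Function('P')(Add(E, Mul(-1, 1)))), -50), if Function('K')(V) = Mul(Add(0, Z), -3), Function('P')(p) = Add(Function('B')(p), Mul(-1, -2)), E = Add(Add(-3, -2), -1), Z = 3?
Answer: 450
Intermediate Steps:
E = -6 (E = Add(-5, -1) = -6)
Function('P')(p) = Add(2, p) (Function('P')(p) = Add(p, Mul(-1, -2)) = Add(p, 2) = Add(2, p))
Function('K')(V) = -9 (Function('K')(V) = Mul(Add(0, 3), -3) = Mul(3, -3) = -9)
Mul(Function('K')(Function('P')(Add(E, Mul(-1, 1)))), -50) = Mul(-9, -50) = 450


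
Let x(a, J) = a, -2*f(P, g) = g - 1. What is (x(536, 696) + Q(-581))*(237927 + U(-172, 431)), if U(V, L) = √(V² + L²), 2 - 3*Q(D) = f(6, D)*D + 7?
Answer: 13535984266 + 170674*√215345/3 ≈ 1.3562e+10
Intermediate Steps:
f(P, g) = ½ - g/2 (f(P, g) = -(g - 1)/2 = -(-1 + g)/2 = ½ - g/2)
Q(D) = -5/3 - D*(½ - D/2)/3 (Q(D) = ⅔ - ((½ - D/2)*D + 7)/3 = ⅔ - (D*(½ - D/2) + 7)/3 = ⅔ - (7 + D*(½ - D/2))/3 = ⅔ + (-7/3 - D*(½ - D/2)/3) = -5/3 - D*(½ - D/2)/3)
U(V, L) = √(L² + V²)
(x(536, 696) + Q(-581))*(237927 + U(-172, 431)) = (536 + (-5/3 + (⅙)*(-581)*(-1 - 581)))*(237927 + √(431² + (-172)²)) = (536 + (-5/3 + (⅙)*(-581)*(-582)))*(237927 + √(185761 + 29584)) = (536 + (-5/3 + 56357))*(237927 + √215345) = (536 + 169066/3)*(237927 + √215345) = 170674*(237927 + √215345)/3 = 13535984266 + 170674*√215345/3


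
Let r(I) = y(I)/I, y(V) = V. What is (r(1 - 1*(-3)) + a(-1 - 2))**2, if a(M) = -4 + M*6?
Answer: 441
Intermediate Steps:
a(M) = -4 + 6*M
r(I) = 1 (r(I) = I/I = 1)
(r(1 - 1*(-3)) + a(-1 - 2))**2 = (1 + (-4 + 6*(-1 - 2)))**2 = (1 + (-4 + 6*(-3)))**2 = (1 + (-4 - 18))**2 = (1 - 22)**2 = (-21)**2 = 441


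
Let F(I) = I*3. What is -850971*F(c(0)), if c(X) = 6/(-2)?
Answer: 7658739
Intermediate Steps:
c(X) = -3 (c(X) = 6*(-½) = -3)
F(I) = 3*I
-850971*F(c(0)) = -2552913*(-3) = -850971*(-9) = 7658739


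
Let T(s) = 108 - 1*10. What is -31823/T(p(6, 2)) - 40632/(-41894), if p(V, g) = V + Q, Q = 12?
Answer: -664605413/2052806 ≈ -323.75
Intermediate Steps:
p(V, g) = 12 + V (p(V, g) = V + 12 = 12 + V)
T(s) = 98 (T(s) = 108 - 10 = 98)
-31823/T(p(6, 2)) - 40632/(-41894) = -31823/98 - 40632/(-41894) = -31823*1/98 - 40632*(-1/41894) = -31823/98 + 20316/20947 = -664605413/2052806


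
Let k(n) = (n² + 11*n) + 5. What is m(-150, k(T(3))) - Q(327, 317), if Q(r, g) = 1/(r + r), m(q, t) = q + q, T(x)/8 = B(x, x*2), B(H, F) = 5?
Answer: -196201/654 ≈ -300.00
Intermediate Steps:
T(x) = 40 (T(x) = 8*5 = 40)
k(n) = 5 + n² + 11*n
m(q, t) = 2*q
Q(r, g) = 1/(2*r)
m(-150, k(T(3))) - Q(327, 317) = 2*(-150) - 1/(2*327) = -300 - 1/(2*327) = -300 - 1*1/654 = -300 - 1/654 = -196201/654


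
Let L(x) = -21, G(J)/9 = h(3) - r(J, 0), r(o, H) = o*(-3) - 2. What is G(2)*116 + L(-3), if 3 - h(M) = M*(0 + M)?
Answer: 2067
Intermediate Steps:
r(o, H) = -2 - 3*o (r(o, H) = -3*o - 2 = -2 - 3*o)
h(M) = 3 - M² (h(M) = 3 - M*(0 + M) = 3 - M*M = 3 - M²)
G(J) = -36 + 27*J (G(J) = 9*((3 - 1*3²) - (-2 - 3*J)) = 9*((3 - 1*9) + (2 + 3*J)) = 9*((3 - 9) + (2 + 3*J)) = 9*(-6 + (2 + 3*J)) = 9*(-4 + 3*J) = -36 + 27*J)
G(2)*116 + L(-3) = (-36 + 27*2)*116 - 21 = (-36 + 54)*116 - 21 = 18*116 - 21 = 2088 - 21 = 2067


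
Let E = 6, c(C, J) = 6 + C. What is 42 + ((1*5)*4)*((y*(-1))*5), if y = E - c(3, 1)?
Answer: 342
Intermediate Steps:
y = -3 (y = 6 - (6 + 3) = 6 - 1*9 = 6 - 9 = -3)
42 + ((1*5)*4)*((y*(-1))*5) = 42 + ((1*5)*4)*(-3*(-1)*5) = 42 + (5*4)*(3*5) = 42 + 20*15 = 42 + 300 = 342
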